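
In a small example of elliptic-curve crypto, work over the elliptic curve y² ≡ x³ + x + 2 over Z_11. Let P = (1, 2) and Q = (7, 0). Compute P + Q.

(8, 4)

(1, 2) + (7, 0). λ = (0 - 2)/(7 - 1) ≡ 9/6 mod 11. 6⁻¹ ≡ 2 (mod 11), so λ ≡ 7.
  x = λ² - 1 - 7 = 49 - 8 ≡ 8; y = λ·(1 - 8) - 2 ≡ 4. → (8, 4)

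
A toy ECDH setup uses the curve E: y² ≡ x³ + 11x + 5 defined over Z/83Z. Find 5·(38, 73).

(50, 68)

Write G = (38, 73).
Repeated addition: build up to 5G.
2G: tangent at (38, 73): λ = (3·38² + 11)/(2·73) ≡ 27/63. 63⁻¹ ≡ 29 (mod 83), so λ ≡ 27·29 ≡ 36.
  x = λ² - 38 - 38 = 1296 - 76 ≡ 58; y = λ·(38 - 58) - 73 ≡ 37. → (58, 37)
3G: (58, 37) + (38, 73). λ = (73 - 37)/(38 - 58) ≡ 36/63 mod 83. 63⁻¹ ≡ 29 (mod 83), so λ ≡ 48.
  x = λ² - 58 - 38 = 2304 - 96 ≡ 50; y = λ·(58 - 50) - 37 ≡ 15. → (50, 15)
4G: (50, 15) + (38, 73). λ = (73 - 15)/(38 - 50) ≡ 58/71 mod 83. 71⁻¹ ≡ 76 (mod 83), so λ ≡ 9.
  x = λ² - 50 - 38 = 81 - 88 ≡ 76; y = λ·(50 - 76) - 15 ≡ 0. → (76, 0)
5G: (76, 0) + (38, 73). λ = (73 - 0)/(38 - 76) ≡ 73/45 mod 83. 45⁻¹ ≡ 24 (mod 83) since 45·24 = 1080 ≡ 1, so λ ≡ 9.
  x = λ² - 76 - 38 = 81 - 114 ≡ 50; y = λ·(76 - 50) - 0 ≡ 68. → (50, 68)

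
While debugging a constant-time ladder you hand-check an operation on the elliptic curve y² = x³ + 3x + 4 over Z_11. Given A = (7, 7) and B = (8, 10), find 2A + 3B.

(0, 9)

First 2A:
Repeated addition: build up to 2A.
2A: tangent at (7, 7): λ = (3·7² + 3)/(2·7) ≡ 7/3. 3⁻¹ ≡ 4 (mod 11), so λ ≡ 7·4 ≡ 6.
  x = λ² - 7 - 7 = 36 - 14 ≡ 0; y = λ·(7 - 0) - 7 ≡ 2. → (0, 2)
2A = (0, 2).
Next 3B:
Repeated addition: build up to 3B.
2B: tangent at (8, 10): λ = (3·8² + 3)/(2·10) ≡ 8/9. 9⁻¹ ≡ 5 (mod 11) since 9·5 = 45 ≡ 1, so λ ≡ 8·5 ≡ 7.
  x = λ² - 8 - 8 = 49 - 16 ≡ 0; y = λ·(8 - 0) - 10 ≡ 2. → (0, 2)
3B: (0, 2) + (8, 10). λ = (10 - 2)/(8 - 0) ≡ 8/8 mod 11. 8⁻¹ ≡ 7 (mod 11), so λ ≡ 1.
  x = λ² - 0 - 8 = 1 - 8 ≡ 4; y = λ·(0 - 4) - 2 ≡ 5. → (4, 5)
3B = (4, 5).
Finally 2A + 3B:
(0, 2) + (4, 5). λ = (5 - 2)/(4 - 0) ≡ 3/4 mod 11. 4⁻¹ ≡ 3 (mod 11), so λ ≡ 9.
  x = λ² - 0 - 4 = 81 - 4 ≡ 0; y = λ·(0 - 0) - 2 ≡ 9. → (0, 9)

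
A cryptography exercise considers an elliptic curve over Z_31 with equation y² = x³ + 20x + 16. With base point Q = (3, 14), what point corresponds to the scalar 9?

(3, 14)

Repeated addition: build up to 9Q.
2Q: tangent at (3, 14): λ = (3·3² + 20)/(2·14) ≡ 16/28. 28⁻¹ ≡ 10 (mod 31) since 28·10 = 280 ≡ 1, so λ ≡ 16·10 ≡ 5.
  x = λ² - 3 - 3 = 25 - 6 ≡ 19; y = λ·(3 - 19) - 14 ≡ 30. → (19, 30)
3Q: (19, 30) + (3, 14). λ = (14 - 30)/(3 - 19) ≡ 15/15 mod 31. 15⁻¹ ≡ 29 (mod 31) since 15·29 = 435 ≡ 1, so λ ≡ 1.
  x = λ² - 19 - 3 = 1 - 22 ≡ 10; y = λ·(19 - 10) - 30 ≡ 10. → (10, 10)
4Q: (10, 10) + (3, 14). λ = (14 - 10)/(3 - 10) ≡ 4/24 mod 31. 24⁻¹ ≡ 22 (mod 31), so λ ≡ 26.
  x = λ² - 10 - 3 = 676 - 13 ≡ 12; y = λ·(10 - 12) - 10 ≡ 0. → (12, 0)
5Q: (12, 0) + (3, 14). λ = (14 - 0)/(3 - 12) ≡ 14/22 mod 31. 22⁻¹ ≡ 24 (mod 31), so λ ≡ 26.
  x = λ² - 12 - 3 = 676 - 15 ≡ 10; y = λ·(12 - 10) - 0 ≡ 21. → (10, 21)
6Q: (10, 21) + (3, 14). λ = (14 - 21)/(3 - 10) ≡ 24/24 mod 31. 24⁻¹ ≡ 22 (mod 31) since 24·22 = 528 ≡ 1, so λ ≡ 1.
  x = λ² - 10 - 3 = 1 - 13 ≡ 19; y = λ·(10 - 19) - 21 ≡ 1. → (19, 1)
7Q: (19, 1) + (3, 14). λ = (14 - 1)/(3 - 19) ≡ 13/15 mod 31. 15⁻¹ ≡ 29 (mod 31), so λ ≡ 5.
  x = λ² - 19 - 3 = 25 - 22 ≡ 3; y = λ·(19 - 3) - 1 ≡ 17. → (3, 17)
8Q: (3, 17) + (3, 14): same x and y₁ ≡ -y₂, so the sum is the point at infinity.
9Q: the point at infinity + (3, 14) = (3, 14) (identity).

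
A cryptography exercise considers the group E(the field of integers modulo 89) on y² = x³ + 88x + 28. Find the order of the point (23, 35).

3

2P: tangent at (23, 35): λ = (3·23² + 88)/(2·35) ≡ 73/70. 70⁻¹ ≡ 14 (mod 89) since 70·14 = 980 ≡ 1, so λ ≡ 73·14 ≡ 43.
  x = λ² - 23 - 23 = 1849 - 46 ≡ 23; y = λ·(23 - 23) - 35 ≡ 54. → (23, 54)
3P: (23, 54) + (23, 35): same x and y₁ ≡ -y₂, so the sum is O.
3P = O, so the order is 3.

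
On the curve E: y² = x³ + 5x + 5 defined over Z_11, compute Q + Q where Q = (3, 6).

(6, 8)

tangent at (3, 6): λ = (3·3² + 5)/(2·6) ≡ 10/1. 1⁻¹ ≡ 1 (mod 11), so λ ≡ 10·1 ≡ 10.
  x = λ² - 3 - 3 = 100 - 6 ≡ 6; y = λ·(3 - 6) - 6 ≡ 8. → (6, 8)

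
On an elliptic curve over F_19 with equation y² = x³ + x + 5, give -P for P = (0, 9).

(0, 10)

-(0, 9) = (0, -9 mod 19) = (0, 10).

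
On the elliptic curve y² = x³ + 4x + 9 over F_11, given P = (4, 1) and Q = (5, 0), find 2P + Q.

(2, 5)

First 2P:
Repeated addition: build up to 2P.
2P: tangent at (4, 1): λ = (3·4² + 4)/(2·1) ≡ 8/2. 2⁻¹ ≡ 6 (mod 11), so λ ≡ 8·6 ≡ 4.
  x = λ² - 4 - 4 = 16 - 8 ≡ 8; y = λ·(4 - 8) - 1 ≡ 5. → (8, 5)
2P = (8, 5).
Finally 2P + Q:
(8, 5) + (5, 0). λ = (0 - 5)/(5 - 8) ≡ 6/8 mod 11. 8⁻¹ ≡ 7 (mod 11), so λ ≡ 9.
  x = λ² - 8 - 5 = 81 - 13 ≡ 2; y = λ·(8 - 2) - 5 ≡ 5. → (2, 5)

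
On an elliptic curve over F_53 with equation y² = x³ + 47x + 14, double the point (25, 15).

(19, 9)

tangent at (25, 15): λ = (3·25² + 47)/(2·15) ≡ 14/30. 30⁻¹ ≡ 23 (mod 53), so λ ≡ 14·23 ≡ 4.
  x = λ² - 25 - 25 = 16 - 50 ≡ 19; y = λ·(25 - 19) - 15 ≡ 9. → (19, 9)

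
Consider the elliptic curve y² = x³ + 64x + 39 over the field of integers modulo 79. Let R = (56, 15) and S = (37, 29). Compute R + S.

(56, 15) + (37, 29). λ = (29 - 15)/(37 - 56) ≡ 14/60 mod 79. 60⁻¹ ≡ 54 (mod 79), so λ ≡ 45.
  x = λ² - 56 - 37 = 2025 - 93 ≡ 36; y = λ·(56 - 36) - 15 ≡ 16. → (36, 16)

(36, 16)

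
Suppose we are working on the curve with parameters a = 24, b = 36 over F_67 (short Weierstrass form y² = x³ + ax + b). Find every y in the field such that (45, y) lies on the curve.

7, 60

x³ + 24x + 36 = 92241 ≡ 49 (mod 67).
Square roots of 49 mod 67: 7 and 60 (since 7² = 49 ≡ 49).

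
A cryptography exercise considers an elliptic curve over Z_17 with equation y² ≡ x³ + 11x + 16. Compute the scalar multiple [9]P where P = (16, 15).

Double-and-add on 9 = (1001)₂. Start with P = (16, 15) for the leading 1-bit.
double: tangent at (16, 15): λ = (3·16² + 11)/(2·15) ≡ 14/13. 13⁻¹ ≡ 4 (mod 17), so λ ≡ 14·4 ≡ 5.
  x = λ² - 16 - 16 = 25 - 32 ≡ 10; y = λ·(16 - 10) - 15 ≡ 15. → (10, 15)
double: tangent at (10, 15): λ = (3·10² + 11)/(2·15) ≡ 5/13. 13⁻¹ ≡ 4 (mod 17) since 13·4 = 52 ≡ 1, so λ ≡ 5·4 ≡ 3.
  x = λ² - 10 - 10 = 9 - 20 ≡ 6; y = λ·(10 - 6) - 15 ≡ 14. → (6, 14)
double: tangent at (6, 14): λ = (3·6² + 11)/(2·14) ≡ 0/11. 11⁻¹ ≡ 14 (mod 17), so λ ≡ 0·14 ≡ 0.
  x = λ² - 6 - 6 = 0 - 12 ≡ 5; y = λ·(6 - 5) - 14 ≡ 3. → (5, 3)
add P: (5, 3) + (16, 15). λ = (15 - 3)/(16 - 5) ≡ 12/11 mod 17. 11⁻¹ ≡ 14 (mod 17), so λ ≡ 15.
  x = λ² - 5 - 16 = 225 - 21 ≡ 0; y = λ·(5 - 0) - 3 ≡ 4. → (0, 4)

(0, 4)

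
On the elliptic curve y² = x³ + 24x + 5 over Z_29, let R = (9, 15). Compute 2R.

tangent at (9, 15): λ = (3·9² + 24)/(2·15) ≡ 6/1. 1⁻¹ ≡ 1 (mod 29), so λ ≡ 6·1 ≡ 6.
  x = λ² - 9 - 9 = 36 - 18 ≡ 18; y = λ·(9 - 18) - 15 ≡ 18. → (18, 18)

(18, 18)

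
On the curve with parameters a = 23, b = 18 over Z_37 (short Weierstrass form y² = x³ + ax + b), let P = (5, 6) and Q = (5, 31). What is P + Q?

O

The two points share x = 5 and their y-coordinates satisfy 6 + 31 ≡ 0 (mod 37), so they are inverses. Their sum is 𝒪.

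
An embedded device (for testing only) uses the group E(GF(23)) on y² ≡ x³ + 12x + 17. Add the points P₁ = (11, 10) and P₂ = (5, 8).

(2, 16)

(11, 10) + (5, 8). λ = (8 - 10)/(5 - 11) ≡ 21/17 mod 23. 17⁻¹ ≡ 19 (mod 23), so λ ≡ 8.
  x = λ² - 11 - 5 = 64 - 16 ≡ 2; y = λ·(11 - 2) - 10 ≡ 16. → (2, 16)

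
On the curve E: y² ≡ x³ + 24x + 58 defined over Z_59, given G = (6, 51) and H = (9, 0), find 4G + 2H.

First 4G:
Double-and-add on 4 = (100)₂. Start with G = (6, 51) for the leading 1-bit.
double: tangent at (6, 51): λ = (3·6² + 24)/(2·51) ≡ 14/43. 43⁻¹ ≡ 11 (mod 59) since 43·11 = 473 ≡ 1, so λ ≡ 14·11 ≡ 36.
  x = λ² - 6 - 6 = 1296 - 12 ≡ 45; y = λ·(6 - 45) - 51 ≡ 20. → (45, 20)
double: tangent at (45, 20): λ = (3·45² + 24)/(2·20) ≡ 22/40. 40⁻¹ ≡ 31 (mod 59), so λ ≡ 22·31 ≡ 33.
  x = λ² - 45 - 45 = 1089 - 90 ≡ 55; y = λ·(45 - 55) - 20 ≡ 4. → (55, 4)
4G = (55, 4).
Next 2H:
Repeated addition: build up to 2H.
2H: (9, 0) + (9, 0): same x and y₁ ≡ -y₂, so the sum is 𝒪.
2H = 𝒪.
Finally 4G + 2H:
(55, 4) + 𝒪 = (55, 4) (identity).

(55, 4)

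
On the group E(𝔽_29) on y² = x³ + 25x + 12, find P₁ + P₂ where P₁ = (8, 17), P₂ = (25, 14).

(16, 10)

(8, 17) + (25, 14). λ = (14 - 17)/(25 - 8) ≡ 26/17 mod 29. 17⁻¹ ≡ 12 (mod 29), so λ ≡ 22.
  x = λ² - 8 - 25 = 484 - 33 ≡ 16; y = λ·(8 - 16) - 17 ≡ 10. → (16, 10)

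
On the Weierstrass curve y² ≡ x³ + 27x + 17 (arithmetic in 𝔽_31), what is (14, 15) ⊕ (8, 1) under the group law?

(14, 15) + (8, 1). λ = (1 - 15)/(8 - 14) ≡ 17/25 mod 31. 25⁻¹ ≡ 5 (mod 31), so λ ≡ 23.
  x = λ² - 14 - 8 = 529 - 22 ≡ 11; y = λ·(14 - 11) - 15 ≡ 23. → (11, 23)

(11, 23)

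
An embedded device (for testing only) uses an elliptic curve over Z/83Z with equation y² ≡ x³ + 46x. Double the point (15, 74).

tangent at (15, 74): λ = (3·15² + 46)/(2·74) ≡ 57/65. 65⁻¹ ≡ 23 (mod 83), so λ ≡ 57·23 ≡ 66.
  x = λ² - 15 - 15 = 4356 - 30 ≡ 10; y = λ·(15 - 10) - 74 ≡ 7. → (10, 7)

(10, 7)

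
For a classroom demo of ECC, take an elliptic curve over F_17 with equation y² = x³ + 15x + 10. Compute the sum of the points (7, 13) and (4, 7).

(7, 13) + (4, 7). λ = (7 - 13)/(4 - 7) ≡ 11/14 mod 17. 14⁻¹ ≡ 11 (mod 17), so λ ≡ 2.
  x = λ² - 7 - 4 = 4 - 11 ≡ 10; y = λ·(7 - 10) - 13 ≡ 15. → (10, 15)

(10, 15)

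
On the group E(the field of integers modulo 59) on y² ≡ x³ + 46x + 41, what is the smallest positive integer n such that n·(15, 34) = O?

2P: tangent at (15, 34): λ = (3·15² + 46)/(2·34) ≡ 13/9. 9⁻¹ ≡ 46 (mod 59) since 9·46 = 414 ≡ 1, so λ ≡ 13·46 ≡ 8.
  x = λ² - 15 - 15 = 64 - 30 ≡ 34; y = λ·(15 - 34) - 34 ≡ 50. → (34, 50)
3P: (34, 50) + (15, 34). λ = (34 - 50)/(15 - 34) ≡ 43/40 mod 59. 40⁻¹ ≡ 31 (mod 59), so λ ≡ 35.
  x = λ² - 34 - 15 = 1225 - 49 ≡ 55; y = λ·(34 - 55) - 50 ≡ 41. → (55, 41)
4P: (55, 41) + (15, 34). λ = (34 - 41)/(15 - 55) ≡ 52/19 mod 59. 19⁻¹ ≡ 28 (mod 59), so λ ≡ 40.
  x = λ² - 55 - 15 = 1600 - 70 ≡ 55; y = λ·(55 - 55) - 41 ≡ 18. → (55, 18)
5P: (55, 18) + (15, 34). λ = (34 - 18)/(15 - 55) ≡ 16/19 mod 59. 19⁻¹ ≡ 28 (mod 59) since 19·28 = 532 ≡ 1, so λ ≡ 35.
  x = λ² - 55 - 15 = 1225 - 70 ≡ 34; y = λ·(55 - 34) - 18 ≡ 9. → (34, 9)
6P: (34, 9) + (15, 34). λ = (34 - 9)/(15 - 34) ≡ 25/40 mod 59. 40⁻¹ ≡ 31 (mod 59), so λ ≡ 8.
  x = λ² - 34 - 15 = 64 - 49 ≡ 15; y = λ·(34 - 15) - 9 ≡ 25. → (15, 25)
7P: (15, 25) + (15, 34): same x and y₁ ≡ -y₂, so the sum is O.
7P = O, so the order is 7.

7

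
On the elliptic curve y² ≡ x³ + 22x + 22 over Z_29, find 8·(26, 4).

(27, 12)

Write Q = (26, 4).
Double-and-add on 8 = (1000)₂. Start with Q = (26, 4) for the leading 1-bit.
double: tangent at (26, 4): λ = (3·26² + 22)/(2·4) ≡ 20/8. 8⁻¹ ≡ 11 (mod 29), so λ ≡ 20·11 ≡ 17.
  x = λ² - 26 - 26 = 289 - 52 ≡ 5; y = λ·(26 - 5) - 4 ≡ 5. → (5, 5)
double: tangent at (5, 5): λ = (3·5² + 22)/(2·5) ≡ 10/10. 10⁻¹ ≡ 3 (mod 29), so λ ≡ 10·3 ≡ 1.
  x = λ² - 5 - 5 = 1 - 10 ≡ 20; y = λ·(5 - 20) - 5 ≡ 9. → (20, 9)
double: tangent at (20, 9): λ = (3·20² + 22)/(2·9) ≡ 4/18. 18⁻¹ ≡ 21 (mod 29) since 18·21 = 378 ≡ 1, so λ ≡ 4·21 ≡ 26.
  x = λ² - 20 - 20 = 676 - 40 ≡ 27; y = λ·(20 - 27) - 9 ≡ 12. → (27, 12)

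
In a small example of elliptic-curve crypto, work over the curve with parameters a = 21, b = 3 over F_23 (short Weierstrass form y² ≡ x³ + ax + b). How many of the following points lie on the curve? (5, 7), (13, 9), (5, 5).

(5, 7): 7² ≡ 3, rhs ≡ 3 → on.
(13, 9): 9² ≡ 12, rhs ≡ 12 → on.
(5, 5): 5² ≡ 2, rhs ≡ 3 → off.

2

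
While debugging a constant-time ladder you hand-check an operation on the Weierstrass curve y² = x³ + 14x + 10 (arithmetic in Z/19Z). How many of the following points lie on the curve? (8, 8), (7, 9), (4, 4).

2

(8, 8): 8² ≡ 7, rhs ≡ 7 → on.
(7, 9): 9² ≡ 5, rhs ≡ 14 → off.
(4, 4): 4² ≡ 16, rhs ≡ 16 → on.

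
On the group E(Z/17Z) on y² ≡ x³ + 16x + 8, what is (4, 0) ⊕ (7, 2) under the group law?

(14, 16)

(4, 0) + (7, 2). λ = (2 - 0)/(7 - 4) ≡ 2/3 mod 17. 3⁻¹ ≡ 6 (mod 17) since 3·6 = 18 ≡ 1, so λ ≡ 12.
  x = λ² - 4 - 7 = 144 - 11 ≡ 14; y = λ·(4 - 14) - 0 ≡ 16. → (14, 16)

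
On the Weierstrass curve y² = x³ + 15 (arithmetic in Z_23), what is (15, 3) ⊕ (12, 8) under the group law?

(9, 10)

(15, 3) + (12, 8). λ = (8 - 3)/(12 - 15) ≡ 5/20 mod 23. 20⁻¹ ≡ 15 (mod 23), so λ ≡ 6.
  x = λ² - 15 - 12 = 36 - 27 ≡ 9; y = λ·(15 - 9) - 3 ≡ 10. → (9, 10)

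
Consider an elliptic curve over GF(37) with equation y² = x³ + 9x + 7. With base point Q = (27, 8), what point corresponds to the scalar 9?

Repeated addition: build up to 9Q.
2Q: tangent at (27, 8): λ = (3·27² + 9)/(2·8) ≡ 13/16. 16⁻¹ ≡ 7 (mod 37), so λ ≡ 13·7 ≡ 17.
  x = λ² - 27 - 27 = 289 - 54 ≡ 13; y = λ·(27 - 13) - 8 ≡ 8. → (13, 8)
3Q: (13, 8) + (27, 8). λ = (8 - 8)/(27 - 13) ≡ 0/14 mod 37. 14⁻¹ ≡ 8 (mod 37), so λ ≡ 0.
  x = λ² - 13 - 27 = 0 - 40 ≡ 34; y = λ·(13 - 34) - 8 ≡ 29. → (34, 29)
4Q: (34, 29) + (27, 8). λ = (8 - 29)/(27 - 34) ≡ 16/30 mod 37. 30⁻¹ ≡ 21 (mod 37) since 30·21 = 630 ≡ 1, so λ ≡ 3.
  x = λ² - 34 - 27 = 9 - 61 ≡ 22; y = λ·(34 - 22) - 29 ≡ 7. → (22, 7)
5Q: (22, 7) + (27, 8). λ = (8 - 7)/(27 - 22) ≡ 1/5 mod 37. 5⁻¹ ≡ 15 (mod 37), so λ ≡ 15.
  x = λ² - 22 - 27 = 225 - 49 ≡ 28; y = λ·(22 - 28) - 7 ≡ 14. → (28, 14)
6Q: (28, 14) + (27, 8). λ = (8 - 14)/(27 - 28) ≡ 31/36 mod 37. 36⁻¹ ≡ 36 (mod 37), so λ ≡ 6.
  x = λ² - 28 - 27 = 36 - 55 ≡ 18; y = λ·(28 - 18) - 14 ≡ 9. → (18, 9)
7Q: (18, 9) + (27, 8). λ = (8 - 9)/(27 - 18) ≡ 36/9 mod 37. 9⁻¹ ≡ 33 (mod 37) since 9·33 = 297 ≡ 1, so λ ≡ 4.
  x = λ² - 18 - 27 = 16 - 45 ≡ 8; y = λ·(18 - 8) - 9 ≡ 31. → (8, 31)
8Q: (8, 31) + (27, 8). λ = (8 - 31)/(27 - 8) ≡ 14/19 mod 37. 19⁻¹ ≡ 2 (mod 37), so λ ≡ 28.
  x = λ² - 8 - 27 = 784 - 35 ≡ 9; y = λ·(8 - 9) - 31 ≡ 15. → (9, 15)
9Q: (9, 15) + (27, 8). λ = (8 - 15)/(27 - 9) ≡ 30/18 mod 37. 18⁻¹ ≡ 35 (mod 37) since 18·35 = 630 ≡ 1, so λ ≡ 14.
  x = λ² - 9 - 27 = 196 - 36 ≡ 12; y = λ·(9 - 12) - 15 ≡ 17. → (12, 17)

(12, 17)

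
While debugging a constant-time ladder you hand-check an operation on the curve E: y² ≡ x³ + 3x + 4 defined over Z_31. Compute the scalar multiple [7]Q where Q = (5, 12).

(5, 19)

Double-and-add on 7 = (111)₂. Start with Q = (5, 12) for the leading 1-bit.
double: tangent at (5, 12): λ = (3·5² + 3)/(2·12) ≡ 16/24. 24⁻¹ ≡ 22 (mod 31) since 24·22 = 528 ≡ 1, so λ ≡ 16·22 ≡ 11.
  x = λ² - 5 - 5 = 121 - 10 ≡ 18; y = λ·(5 - 18) - 12 ≡ 0. → (18, 0)
add Q: (18, 0) + (5, 12). λ = (12 - 0)/(5 - 18) ≡ 12/18 mod 31. 18⁻¹ ≡ 19 (mod 31), so λ ≡ 11.
  x = λ² - 18 - 5 = 121 - 23 ≡ 5; y = λ·(18 - 5) - 0 ≡ 19. → (5, 19)
double: tangent at (5, 19): λ = (3·5² + 3)/(2·19) ≡ 16/7. 7⁻¹ ≡ 9 (mod 31), so λ ≡ 16·9 ≡ 20.
  x = λ² - 5 - 5 = 400 - 10 ≡ 18; y = λ·(5 - 18) - 19 ≡ 0. → (18, 0)
add Q: (18, 0) + (5, 12). λ = (12 - 0)/(5 - 18) ≡ 12/18 mod 31. 18⁻¹ ≡ 19 (mod 31) since 18·19 = 342 ≡ 1, so λ ≡ 11.
  x = λ² - 18 - 5 = 121 - 23 ≡ 5; y = λ·(18 - 5) - 0 ≡ 19. → (5, 19)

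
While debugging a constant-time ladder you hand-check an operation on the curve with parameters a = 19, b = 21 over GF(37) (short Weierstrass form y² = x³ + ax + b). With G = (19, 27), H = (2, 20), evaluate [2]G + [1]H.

(12, 4)

First 2G:
Repeated addition: build up to 2G.
2G: tangent at (19, 27): λ = (3·19² + 19)/(2·27) ≡ 29/17. 17⁻¹ ≡ 24 (mod 37), so λ ≡ 29·24 ≡ 30.
  x = λ² - 19 - 19 = 900 - 38 ≡ 11; y = λ·(19 - 11) - 27 ≡ 28. → (11, 28)
2G = (11, 28).
Finally 2G + H:
(11, 28) + (2, 20). λ = (20 - 28)/(2 - 11) ≡ 29/28 mod 37. 28⁻¹ ≡ 4 (mod 37) since 28·4 = 112 ≡ 1, so λ ≡ 5.
  x = λ² - 11 - 2 = 25 - 13 ≡ 12; y = λ·(11 - 12) - 28 ≡ 4. → (12, 4)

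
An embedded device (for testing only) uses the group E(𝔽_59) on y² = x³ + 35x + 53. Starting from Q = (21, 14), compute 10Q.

(30, 14)

Double-and-add on 10 = (1010)₂. Start with Q = (21, 14) for the leading 1-bit.
double: tangent at (21, 14): λ = (3·21² + 35)/(2·14) ≡ 1/28. 28⁻¹ ≡ 19 (mod 59), so λ ≡ 1·19 ≡ 19.
  x = λ² - 21 - 21 = 361 - 42 ≡ 24; y = λ·(21 - 24) - 14 ≡ 47. → (24, 47)
double: tangent at (24, 47): λ = (3·24² + 35)/(2·47) ≡ 52/35. 35⁻¹ ≡ 27 (mod 59), so λ ≡ 52·27 ≡ 47.
  x = λ² - 24 - 24 = 2209 - 48 ≡ 37; y = λ·(24 - 37) - 47 ≡ 50. → (37, 50)
add Q: (37, 50) + (21, 14). λ = (14 - 50)/(21 - 37) ≡ 23/43 mod 59. 43⁻¹ ≡ 11 (mod 59), so λ ≡ 17.
  x = λ² - 37 - 21 = 289 - 58 ≡ 54; y = λ·(37 - 54) - 50 ≡ 15. → (54, 15)
double: tangent at (54, 15): λ = (3·54² + 35)/(2·15) ≡ 51/30. 30⁻¹ ≡ 2 (mod 59) since 30·2 = 60 ≡ 1, so λ ≡ 51·2 ≡ 43.
  x = λ² - 54 - 54 = 1849 - 108 ≡ 30; y = λ·(54 - 30) - 15 ≡ 14. → (30, 14)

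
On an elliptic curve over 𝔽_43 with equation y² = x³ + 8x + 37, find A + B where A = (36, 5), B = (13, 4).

(36, 5) + (13, 4). λ = (4 - 5)/(13 - 36) ≡ 42/20 mod 43. 20⁻¹ ≡ 28 (mod 43), so λ ≡ 15.
  x = λ² - 36 - 13 = 225 - 49 ≡ 4; y = λ·(36 - 4) - 5 ≡ 2. → (4, 2)

(4, 2)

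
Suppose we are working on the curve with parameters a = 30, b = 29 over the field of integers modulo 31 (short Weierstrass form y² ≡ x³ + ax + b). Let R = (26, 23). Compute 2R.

(28, 25)

tangent at (26, 23): λ = (3·26² + 30)/(2·23) ≡ 12/15. 15⁻¹ ≡ 29 (mod 31), so λ ≡ 12·29 ≡ 7.
  x = λ² - 26 - 26 = 49 - 52 ≡ 28; y = λ·(26 - 28) - 23 ≡ 25. → (28, 25)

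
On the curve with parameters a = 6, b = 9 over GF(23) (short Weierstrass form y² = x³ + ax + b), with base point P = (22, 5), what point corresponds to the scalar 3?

Repeated addition: build up to 3P.
2P: tangent at (22, 5): λ = (3·22² + 6)/(2·5) ≡ 9/10. 10⁻¹ ≡ 7 (mod 23) since 10·7 = 70 ≡ 1, so λ ≡ 9·7 ≡ 17.
  x = λ² - 22 - 22 = 289 - 44 ≡ 15; y = λ·(22 - 15) - 5 ≡ 22. → (15, 22)
3P: (15, 22) + (22, 5). λ = (5 - 22)/(22 - 15) ≡ 6/7 mod 23. 7⁻¹ ≡ 10 (mod 23) since 7·10 = 70 ≡ 1, so λ ≡ 14.
  x = λ² - 15 - 22 = 196 - 37 ≡ 21; y = λ·(15 - 21) - 22 ≡ 9. → (21, 9)

(21, 9)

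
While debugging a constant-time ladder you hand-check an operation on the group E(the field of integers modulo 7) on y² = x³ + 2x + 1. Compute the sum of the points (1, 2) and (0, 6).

(1, 2) + (0, 6). λ = (6 - 2)/(0 - 1) ≡ 4/6 mod 7. 6⁻¹ ≡ 6 (mod 7) since 6·6 = 36 ≡ 1, so λ ≡ 3.
  x = λ² - 1 - 0 = 9 - 1 ≡ 1; y = λ·(1 - 1) - 2 ≡ 5. → (1, 5)

(1, 5)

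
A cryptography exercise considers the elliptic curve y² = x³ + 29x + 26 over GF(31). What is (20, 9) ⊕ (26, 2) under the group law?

(20, 9) + (26, 2). λ = (2 - 9)/(26 - 20) ≡ 24/6 mod 31. 6⁻¹ ≡ 26 (mod 31) since 6·26 = 156 ≡ 1, so λ ≡ 4.
  x = λ² - 20 - 26 = 16 - 46 ≡ 1; y = λ·(20 - 1) - 9 ≡ 5. → (1, 5)

(1, 5)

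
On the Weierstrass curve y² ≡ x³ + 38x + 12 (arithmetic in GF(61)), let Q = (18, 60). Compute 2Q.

tangent at (18, 60): λ = (3·18² + 38)/(2·60) ≡ 34/59. 59⁻¹ ≡ 30 (mod 61), so λ ≡ 34·30 ≡ 44.
  x = λ² - 18 - 18 = 1936 - 36 ≡ 9; y = λ·(18 - 9) - 60 ≡ 31. → (9, 31)

(9, 31)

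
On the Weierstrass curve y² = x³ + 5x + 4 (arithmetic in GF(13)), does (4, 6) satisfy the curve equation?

y² = 6² ≡ 10; x³ + 5x + 4 = 88 ≡ 10 (mod 13). 10 = 10.

yes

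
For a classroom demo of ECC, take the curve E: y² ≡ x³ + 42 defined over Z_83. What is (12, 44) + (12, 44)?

(44, 63)

tangent at (12, 44): λ = (3·12² + 0)/(2·44) ≡ 17/5. 5⁻¹ ≡ 50 (mod 83), so λ ≡ 17·50 ≡ 20.
  x = λ² - 12 - 12 = 400 - 24 ≡ 44; y = λ·(12 - 44) - 44 ≡ 63. → (44, 63)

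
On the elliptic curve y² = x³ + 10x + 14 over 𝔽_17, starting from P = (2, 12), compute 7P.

(2, 5)

Double-and-add on 7 = (111)₂. Start with P = (2, 12) for the leading 1-bit.
double: tangent at (2, 12): λ = (3·2² + 10)/(2·12) ≡ 5/7. 7⁻¹ ≡ 5 (mod 17), so λ ≡ 5·5 ≡ 8.
  x = λ² - 2 - 2 = 64 - 4 ≡ 9; y = λ·(2 - 9) - 12 ≡ 0. → (9, 0)
add P: (9, 0) + (2, 12). λ = (12 - 0)/(2 - 9) ≡ 12/10 mod 17. 10⁻¹ ≡ 12 (mod 17), so λ ≡ 8.
  x = λ² - 9 - 2 = 64 - 11 ≡ 2; y = λ·(9 - 2) - 0 ≡ 5. → (2, 5)
double: tangent at (2, 5): λ = (3·2² + 10)/(2·5) ≡ 5/10. 10⁻¹ ≡ 12 (mod 17) since 10·12 = 120 ≡ 1, so λ ≡ 5·12 ≡ 9.
  x = λ² - 2 - 2 = 81 - 4 ≡ 9; y = λ·(2 - 9) - 5 ≡ 0. → (9, 0)
add P: (9, 0) + (2, 12). λ = (12 - 0)/(2 - 9) ≡ 12/10 mod 17. 10⁻¹ ≡ 12 (mod 17), so λ ≡ 8.
  x = λ² - 9 - 2 = 64 - 11 ≡ 2; y = λ·(9 - 2) - 0 ≡ 5. → (2, 5)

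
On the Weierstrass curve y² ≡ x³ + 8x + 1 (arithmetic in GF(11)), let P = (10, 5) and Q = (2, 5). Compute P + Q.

(10, 5) + (2, 5). λ = (5 - 5)/(2 - 10) ≡ 0/3 mod 11. 3⁻¹ ≡ 4 (mod 11), so λ ≡ 0.
  x = λ² - 10 - 2 = 0 - 12 ≡ 10; y = λ·(10 - 10) - 5 ≡ 6. → (10, 6)

(10, 6)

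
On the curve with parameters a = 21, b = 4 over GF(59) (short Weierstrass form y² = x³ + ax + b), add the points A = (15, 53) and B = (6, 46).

(0, 57)

(15, 53) + (6, 46). λ = (46 - 53)/(6 - 15) ≡ 52/50 mod 59. 50⁻¹ ≡ 13 (mod 59) since 50·13 = 650 ≡ 1, so λ ≡ 27.
  x = λ² - 15 - 6 = 729 - 21 ≡ 0; y = λ·(15 - 0) - 53 ≡ 57. → (0, 57)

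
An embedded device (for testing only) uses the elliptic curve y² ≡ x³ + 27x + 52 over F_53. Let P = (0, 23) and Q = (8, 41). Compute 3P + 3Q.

(11, 39)

First 3P:
Repeated addition: build up to 3P.
2P: tangent at (0, 23): λ = (3·0² + 27)/(2·23) ≡ 27/46. 46⁻¹ ≡ 15 (mod 53), so λ ≡ 27·15 ≡ 34.
  x = λ² - 0 - 0 = 1156 - 0 ≡ 43; y = λ·(0 - 43) - 23 ≡ 52. → (43, 52)
3P: (43, 52) + (0, 23). λ = (23 - 52)/(0 - 43) ≡ 24/10 mod 53. 10⁻¹ ≡ 16 (mod 53), so λ ≡ 13.
  x = λ² - 43 - 0 = 169 - 43 ≡ 20; y = λ·(43 - 20) - 52 ≡ 35. → (20, 35)
3P = (20, 35).
Next 3Q:
Repeated addition: build up to 3Q.
2Q: tangent at (8, 41): λ = (3·8² + 27)/(2·41) ≡ 7/29. 29⁻¹ ≡ 11 (mod 53) since 29·11 = 319 ≡ 1, so λ ≡ 7·11 ≡ 24.
  x = λ² - 8 - 8 = 576 - 16 ≡ 30; y = λ·(8 - 30) - 41 ≡ 14. → (30, 14)
3Q: (30, 14) + (8, 41). λ = (41 - 14)/(8 - 30) ≡ 27/31 mod 53. 31⁻¹ ≡ 12 (mod 53), so λ ≡ 6.
  x = λ² - 30 - 8 = 36 - 38 ≡ 51; y = λ·(30 - 51) - 14 ≡ 19. → (51, 19)
3Q = (51, 19).
Finally 3P + 3Q:
(20, 35) + (51, 19). λ = (19 - 35)/(51 - 20) ≡ 37/31 mod 53. 31⁻¹ ≡ 12 (mod 53), so λ ≡ 20.
  x = λ² - 20 - 51 = 400 - 71 ≡ 11; y = λ·(20 - 11) - 35 ≡ 39. → (11, 39)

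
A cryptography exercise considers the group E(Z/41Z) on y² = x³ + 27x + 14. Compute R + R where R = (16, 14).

(11, 24)

tangent at (16, 14): λ = (3·16² + 27)/(2·14) ≡ 16/28. 28⁻¹ ≡ 22 (mod 41), so λ ≡ 16·22 ≡ 24.
  x = λ² - 16 - 16 = 576 - 32 ≡ 11; y = λ·(16 - 11) - 14 ≡ 24. → (11, 24)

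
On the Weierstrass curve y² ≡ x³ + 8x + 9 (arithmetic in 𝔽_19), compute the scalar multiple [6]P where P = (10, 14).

(6, 8)

Repeated addition: build up to 6P.
2P: tangent at (10, 14): λ = (3·10² + 8)/(2·14) ≡ 4/9. 9⁻¹ ≡ 17 (mod 19), so λ ≡ 4·17 ≡ 11.
  x = λ² - 10 - 10 = 121 - 20 ≡ 6; y = λ·(10 - 6) - 14 ≡ 11. → (6, 11)
3P: (6, 11) + (10, 14). λ = (14 - 11)/(10 - 6) ≡ 3/4 mod 19. 4⁻¹ ≡ 5 (mod 19), so λ ≡ 15.
  x = λ² - 6 - 10 = 225 - 16 ≡ 0; y = λ·(6 - 0) - 11 ≡ 3. → (0, 3)
4P: (0, 3) + (10, 14). λ = (14 - 3)/(10 - 0) ≡ 11/10 mod 19. 10⁻¹ ≡ 2 (mod 19) since 10·2 = 20 ≡ 1, so λ ≡ 3.
  x = λ² - 0 - 10 = 9 - 10 ≡ 18; y = λ·(0 - 18) - 3 ≡ 0. → (18, 0)
5P: (18, 0) + (10, 14). λ = (14 - 0)/(10 - 18) ≡ 14/11 mod 19. 11⁻¹ ≡ 7 (mod 19), so λ ≡ 3.
  x = λ² - 18 - 10 = 9 - 28 ≡ 0; y = λ·(18 - 0) - 0 ≡ 16. → (0, 16)
6P: (0, 16) + (10, 14). λ = (14 - 16)/(10 - 0) ≡ 17/10 mod 19. 10⁻¹ ≡ 2 (mod 19), so λ ≡ 15.
  x = λ² - 0 - 10 = 225 - 10 ≡ 6; y = λ·(0 - 6) - 16 ≡ 8. → (6, 8)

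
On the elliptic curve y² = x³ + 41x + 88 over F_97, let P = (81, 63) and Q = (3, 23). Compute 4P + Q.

(53, 77)

First 4P:
Double-and-add on 4 = (100)₂. Start with P = (81, 63) for the leading 1-bit.
double: tangent at (81, 63): λ = (3·81² + 41)/(2·63) ≡ 33/29. 29⁻¹ ≡ 87 (mod 97), so λ ≡ 33·87 ≡ 58.
  x = λ² - 81 - 81 = 3364 - 162 ≡ 1; y = λ·(81 - 1) - 63 ≡ 18. → (1, 18)
double: tangent at (1, 18): λ = (3·1² + 41)/(2·18) ≡ 44/36. 36⁻¹ ≡ 62 (mod 97), so λ ≡ 44·62 ≡ 12.
  x = λ² - 1 - 1 = 144 - 2 ≡ 45; y = λ·(1 - 45) - 18 ≡ 36. → (45, 36)
4P = (45, 36).
Finally 4P + Q:
(45, 36) + (3, 23). λ = (23 - 36)/(3 - 45) ≡ 84/55 mod 97. 55⁻¹ ≡ 30 (mod 97) since 55·30 = 1650 ≡ 1, so λ ≡ 95.
  x = λ² - 45 - 3 = 9025 - 48 ≡ 53; y = λ·(45 - 53) - 36 ≡ 77. → (53, 77)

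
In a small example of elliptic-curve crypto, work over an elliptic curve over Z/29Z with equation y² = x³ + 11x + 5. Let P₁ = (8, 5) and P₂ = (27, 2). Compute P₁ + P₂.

(8, 5) + (27, 2). λ = (2 - 5)/(27 - 8) ≡ 26/19 mod 29. 19⁻¹ ≡ 26 (mod 29) since 19·26 = 494 ≡ 1, so λ ≡ 9.
  x = λ² - 8 - 27 = 81 - 35 ≡ 17; y = λ·(8 - 17) - 5 ≡ 1. → (17, 1)

(17, 1)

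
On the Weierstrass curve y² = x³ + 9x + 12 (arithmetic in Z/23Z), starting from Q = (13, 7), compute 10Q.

Repeated addition: build up to 10Q.
2Q: tangent at (13, 7): λ = (3·13² + 9)/(2·7) ≡ 10/14. 14⁻¹ ≡ 5 (mod 23), so λ ≡ 10·5 ≡ 4.
  x = λ² - 13 - 13 = 16 - 26 ≡ 13; y = λ·(13 - 13) - 7 ≡ 16. → (13, 16)
3Q: (13, 16) + (13, 7): same x and y₁ ≡ -y₂, so the sum is O.
4Q: O + (13, 7) = (13, 7) (identity).
5Q: tangent at (13, 7): λ = (3·13² + 9)/(2·7) ≡ 10/14. 14⁻¹ ≡ 5 (mod 23), so λ ≡ 10·5 ≡ 4.
  x = λ² - 13 - 13 = 16 - 26 ≡ 13; y = λ·(13 - 13) - 7 ≡ 16. → (13, 16)
6Q: (13, 16) + (13, 7): same x and y₁ ≡ -y₂, so the sum is O.
7Q: O + (13, 7) = (13, 7) (identity).
8Q: tangent at (13, 7): λ = (3·13² + 9)/(2·7) ≡ 10/14. 14⁻¹ ≡ 5 (mod 23) since 14·5 = 70 ≡ 1, so λ ≡ 10·5 ≡ 4.
  x = λ² - 13 - 13 = 16 - 26 ≡ 13; y = λ·(13 - 13) - 7 ≡ 16. → (13, 16)
9Q: (13, 16) + (13, 7): same x and y₁ ≡ -y₂, so the sum is O.
10Q: O + (13, 7) = (13, 7) (identity).

(13, 7)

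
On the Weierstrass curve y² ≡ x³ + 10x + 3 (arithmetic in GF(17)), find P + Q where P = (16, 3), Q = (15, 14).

(5, 12)

(16, 3) + (15, 14). λ = (14 - 3)/(15 - 16) ≡ 11/16 mod 17. 16⁻¹ ≡ 16 (mod 17), so λ ≡ 6.
  x = λ² - 16 - 15 = 36 - 31 ≡ 5; y = λ·(16 - 5) - 3 ≡ 12. → (5, 12)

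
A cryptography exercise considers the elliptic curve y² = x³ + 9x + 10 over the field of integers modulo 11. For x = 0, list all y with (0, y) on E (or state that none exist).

none

x³ + 9x + 10 = 10 ≡ 10 (mod 11).
10 is a non-residue mod 11; no y exists.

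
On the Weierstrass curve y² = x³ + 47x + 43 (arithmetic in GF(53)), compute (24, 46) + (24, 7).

O

The two points share x = 24 and their y-coordinates satisfy 46 + 7 ≡ 0 (mod 53), so they are inverses. Their sum is O.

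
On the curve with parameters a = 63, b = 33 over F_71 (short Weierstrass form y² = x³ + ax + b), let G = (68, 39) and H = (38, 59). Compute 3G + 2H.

(68, 32)

First 3G:
Repeated addition: build up to 3G.
2G: tangent at (68, 39): λ = (3·68² + 63)/(2·39) ≡ 19/7. 7⁻¹ ≡ 61 (mod 71), so λ ≡ 19·61 ≡ 23.
  x = λ² - 68 - 68 = 529 - 136 ≡ 38; y = λ·(68 - 38) - 39 ≡ 12. → (38, 12)
3G: (38, 12) + (68, 39). λ = (39 - 12)/(68 - 38) ≡ 27/30 mod 71. 30⁻¹ ≡ 45 (mod 71) since 30·45 = 1350 ≡ 1, so λ ≡ 8.
  x = λ² - 38 - 68 = 64 - 106 ≡ 29; y = λ·(38 - 29) - 12 ≡ 60. → (29, 60)
3G = (29, 60).
Next 2H:
Repeated addition: build up to 2H.
2H: tangent at (38, 59): λ = (3·38² + 63)/(2·59) ≡ 64/47. 47⁻¹ ≡ 68 (mod 71) since 47·68 = 3196 ≡ 1, so λ ≡ 64·68 ≡ 21.
  x = λ² - 38 - 38 = 441 - 76 ≡ 10; y = λ·(38 - 10) - 59 ≡ 32. → (10, 32)
2H = (10, 32).
Finally 3G + 2H:
(29, 60) + (10, 32). λ = (32 - 60)/(10 - 29) ≡ 43/52 mod 71. 52⁻¹ ≡ 56 (mod 71), so λ ≡ 65.
  x = λ² - 29 - 10 = 4225 - 39 ≡ 68; y = λ·(29 - 68) - 60 ≡ 32. → (68, 32)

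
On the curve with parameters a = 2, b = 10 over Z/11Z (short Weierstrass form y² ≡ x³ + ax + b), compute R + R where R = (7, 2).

tangent at (7, 2): λ = (3·7² + 2)/(2·2) ≡ 6/4. 4⁻¹ ≡ 3 (mod 11) since 4·3 = 12 ≡ 1, so λ ≡ 6·3 ≡ 7.
  x = λ² - 7 - 7 = 49 - 14 ≡ 2; y = λ·(7 - 2) - 2 ≡ 0. → (2, 0)

(2, 0)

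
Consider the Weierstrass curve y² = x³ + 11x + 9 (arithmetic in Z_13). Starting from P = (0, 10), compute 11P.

(0, 3)

Repeated addition: build up to 11P.
2P: tangent at (0, 10): λ = (3·0² + 11)/(2·10) ≡ 11/7. 7⁻¹ ≡ 2 (mod 13) since 7·2 = 14 ≡ 1, so λ ≡ 11·2 ≡ 9.
  x = λ² - 0 - 0 = 81 - 0 ≡ 3; y = λ·(0 - 3) - 10 ≡ 2. → (3, 2)
3P: (3, 2) + (0, 10). λ = (10 - 2)/(0 - 3) ≡ 8/10 mod 13. 10⁻¹ ≡ 4 (mod 13) since 10·4 = 40 ≡ 1, so λ ≡ 6.
  x = λ² - 3 - 0 = 36 - 3 ≡ 7; y = λ·(3 - 7) - 2 ≡ 0. → (7, 0)
4P: (7, 0) + (0, 10). λ = (10 - 0)/(0 - 7) ≡ 10/6 mod 13. 6⁻¹ ≡ 11 (mod 13), so λ ≡ 6.
  x = λ² - 7 - 0 = 36 - 7 ≡ 3; y = λ·(7 - 3) - 0 ≡ 11. → (3, 11)
5P: (3, 11) + (0, 10). λ = (10 - 11)/(0 - 3) ≡ 12/10 mod 13. 10⁻¹ ≡ 4 (mod 13) since 10·4 = 40 ≡ 1, so λ ≡ 9.
  x = λ² - 3 - 0 = 81 - 3 ≡ 0; y = λ·(3 - 0) - 11 ≡ 3. → (0, 3)
6P: (0, 3) + (0, 10): same x and y₁ ≡ -y₂, so the sum is O.
7P: O + (0, 10) = (0, 10) (identity).
8P: tangent at (0, 10): λ = (3·0² + 11)/(2·10) ≡ 11/7. 7⁻¹ ≡ 2 (mod 13), so λ ≡ 11·2 ≡ 9.
  x = λ² - 0 - 0 = 81 - 0 ≡ 3; y = λ·(0 - 3) - 10 ≡ 2. → (3, 2)
9P: (3, 2) + (0, 10). λ = (10 - 2)/(0 - 3) ≡ 8/10 mod 13. 10⁻¹ ≡ 4 (mod 13) since 10·4 = 40 ≡ 1, so λ ≡ 6.
  x = λ² - 3 - 0 = 36 - 3 ≡ 7; y = λ·(3 - 7) - 2 ≡ 0. → (7, 0)
10P: (7, 0) + (0, 10). λ = (10 - 0)/(0 - 7) ≡ 10/6 mod 13. 6⁻¹ ≡ 11 (mod 13) since 6·11 = 66 ≡ 1, so λ ≡ 6.
  x = λ² - 7 - 0 = 36 - 7 ≡ 3; y = λ·(7 - 3) - 0 ≡ 11. → (3, 11)
11P: (3, 11) + (0, 10). λ = (10 - 11)/(0 - 3) ≡ 12/10 mod 13. 10⁻¹ ≡ 4 (mod 13) since 10·4 = 40 ≡ 1, so λ ≡ 9.
  x = λ² - 3 - 0 = 81 - 3 ≡ 0; y = λ·(3 - 0) - 11 ≡ 3. → (0, 3)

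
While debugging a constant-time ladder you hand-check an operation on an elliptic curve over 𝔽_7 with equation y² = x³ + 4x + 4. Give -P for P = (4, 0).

(4, 0)

-(4, 0) = (4, -0 mod 7) = (4, 0).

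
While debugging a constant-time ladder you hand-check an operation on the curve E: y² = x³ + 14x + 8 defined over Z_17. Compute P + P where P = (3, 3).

tangent at (3, 3): λ = (3·3² + 14)/(2·3) ≡ 7/6. 6⁻¹ ≡ 3 (mod 17) since 6·3 = 18 ≡ 1, so λ ≡ 7·3 ≡ 4.
  x = λ² - 3 - 3 = 16 - 6 ≡ 10; y = λ·(3 - 10) - 3 ≡ 3. → (10, 3)

(10, 3)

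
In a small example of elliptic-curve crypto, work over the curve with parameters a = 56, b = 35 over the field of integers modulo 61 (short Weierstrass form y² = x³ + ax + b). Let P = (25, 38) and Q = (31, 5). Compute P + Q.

(25, 38) + (31, 5). λ = (5 - 38)/(31 - 25) ≡ 28/6 mod 61. 6⁻¹ ≡ 51 (mod 61), so λ ≡ 25.
  x = λ² - 25 - 31 = 625 - 56 ≡ 20; y = λ·(25 - 20) - 38 ≡ 26. → (20, 26)

(20, 26)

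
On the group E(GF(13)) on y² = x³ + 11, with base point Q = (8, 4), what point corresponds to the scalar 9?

Double-and-add on 9 = (1001)₂. Start with Q = (8, 4) for the leading 1-bit.
double: tangent at (8, 4): λ = (3·8² + 0)/(2·4) ≡ 10/8. 8⁻¹ ≡ 5 (mod 13) since 8·5 = 40 ≡ 1, so λ ≡ 10·5 ≡ 11.
  x = λ² - 8 - 8 = 121 - 16 ≡ 1; y = λ·(8 - 1) - 4 ≡ 8. → (1, 8)
double: tangent at (1, 8): λ = (3·1² + 0)/(2·8) ≡ 3/3. 3⁻¹ ≡ 9 (mod 13) since 3·9 = 27 ≡ 1, so λ ≡ 3·9 ≡ 1.
  x = λ² - 1 - 1 = 1 - 2 ≡ 12; y = λ·(1 - 12) - 8 ≡ 7. → (12, 7)
double: tangent at (12, 7): λ = (3·12² + 0)/(2·7) ≡ 3/1. 1⁻¹ ≡ 1 (mod 13) since 1·1 = 1 ≡ 1, so λ ≡ 3·1 ≡ 3.
  x = λ² - 12 - 12 = 9 - 24 ≡ 11; y = λ·(12 - 11) - 7 ≡ 9. → (11, 9)
add Q: (11, 9) + (8, 4). λ = (4 - 9)/(8 - 11) ≡ 8/10 mod 13. 10⁻¹ ≡ 4 (mod 13) since 10·4 = 40 ≡ 1, so λ ≡ 6.
  x = λ² - 11 - 8 = 36 - 19 ≡ 4; y = λ·(11 - 4) - 9 ≡ 7. → (4, 7)

(4, 7)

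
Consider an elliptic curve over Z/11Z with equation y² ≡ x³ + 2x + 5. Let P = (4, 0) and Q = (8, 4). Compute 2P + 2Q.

First 2P:
Repeated addition: build up to 2P.
2P: (4, 0) + (4, 0): same x and y₁ ≡ -y₂, so the sum is ∞.
2P = ∞.
Next 2Q:
Repeated addition: build up to 2Q.
2Q: tangent at (8, 4): λ = (3·8² + 2)/(2·4) ≡ 7/8. 8⁻¹ ≡ 7 (mod 11) since 8·7 = 56 ≡ 1, so λ ≡ 7·7 ≡ 5.
  x = λ² - 8 - 8 = 25 - 16 ≡ 9; y = λ·(8 - 9) - 4 ≡ 2. → (9, 2)
2Q = (9, 2).
Finally 2P + 2Q:
∞ + (9, 2) = (9, 2) (identity).

(9, 2)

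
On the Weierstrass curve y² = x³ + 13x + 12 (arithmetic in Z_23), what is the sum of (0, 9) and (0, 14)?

O

The two points share x = 0 and their y-coordinates satisfy 9 + 14 ≡ 0 (mod 23), so they are inverses. Their sum is ∞.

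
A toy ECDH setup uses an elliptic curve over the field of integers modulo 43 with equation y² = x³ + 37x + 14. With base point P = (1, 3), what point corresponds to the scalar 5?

(7, 10)

Double-and-add on 5 = (101)₂. Start with P = (1, 3) for the leading 1-bit.
double: tangent at (1, 3): λ = (3·1² + 37)/(2·3) ≡ 40/6. 6⁻¹ ≡ 36 (mod 43), so λ ≡ 40·36 ≡ 21.
  x = λ² - 1 - 1 = 441 - 2 ≡ 9; y = λ·(1 - 9) - 3 ≡ 1. → (9, 1)
double: tangent at (9, 1): λ = (3·9² + 37)/(2·1) ≡ 22/2. 2⁻¹ ≡ 22 (mod 43), so λ ≡ 22·22 ≡ 11.
  x = λ² - 9 - 9 = 121 - 18 ≡ 17; y = λ·(9 - 17) - 1 ≡ 40. → (17, 40)
add P: (17, 40) + (1, 3). λ = (3 - 40)/(1 - 17) ≡ 6/27 mod 43. 27⁻¹ ≡ 8 (mod 43) since 27·8 = 216 ≡ 1, so λ ≡ 5.
  x = λ² - 17 - 1 = 25 - 18 ≡ 7; y = λ·(17 - 7) - 40 ≡ 10. → (7, 10)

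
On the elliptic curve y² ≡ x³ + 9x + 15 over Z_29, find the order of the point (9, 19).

2P: tangent at (9, 19): λ = (3·9² + 9)/(2·19) ≡ 20/9. 9⁻¹ ≡ 13 (mod 29), so λ ≡ 20·13 ≡ 28.
  x = λ² - 9 - 9 = 784 - 18 ≡ 12; y = λ·(9 - 12) - 19 ≡ 13. → (12, 13)
3P: (12, 13) + (9, 19). λ = (19 - 13)/(9 - 12) ≡ 6/26 mod 29. 26⁻¹ ≡ 19 (mod 29) since 26·19 = 494 ≡ 1, so λ ≡ 27.
  x = λ² - 12 - 9 = 729 - 21 ≡ 12; y = λ·(12 - 12) - 13 ≡ 16. → (12, 16)
4P: (12, 16) + (9, 19). λ = (19 - 16)/(9 - 12) ≡ 3/26 mod 29. 26⁻¹ ≡ 19 (mod 29) since 26·19 = 494 ≡ 1, so λ ≡ 28.
  x = λ² - 12 - 9 = 784 - 21 ≡ 9; y = λ·(12 - 9) - 16 ≡ 10. → (9, 10)
5P: (9, 10) + (9, 19): same x and y₁ ≡ -y₂, so the sum is 𝒪.
5P = 𝒪, so the order is 5.

5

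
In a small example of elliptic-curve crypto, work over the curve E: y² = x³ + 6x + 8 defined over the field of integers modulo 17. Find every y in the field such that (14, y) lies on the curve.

none

x³ + 6x + 8 = 2836 ≡ 14 (mod 17).
14 is a non-residue mod 17; no y exists.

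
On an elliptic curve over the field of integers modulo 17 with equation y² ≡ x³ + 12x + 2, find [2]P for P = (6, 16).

(1, 7)

tangent at (6, 16): λ = (3·6² + 12)/(2·16) ≡ 1/15. 15⁻¹ ≡ 8 (mod 17) since 15·8 = 120 ≡ 1, so λ ≡ 1·8 ≡ 8.
  x = λ² - 6 - 6 = 64 - 12 ≡ 1; y = λ·(6 - 1) - 16 ≡ 7. → (1, 7)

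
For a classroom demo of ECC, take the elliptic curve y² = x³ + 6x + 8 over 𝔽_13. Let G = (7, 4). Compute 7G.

(7, 4)

Repeated addition: build up to 7G.
2G: tangent at (7, 4): λ = (3·7² + 6)/(2·4) ≡ 10/8. 8⁻¹ ≡ 5 (mod 13) since 8·5 = 40 ≡ 1, so λ ≡ 10·5 ≡ 11.
  x = λ² - 7 - 7 = 121 - 14 ≡ 3; y = λ·(7 - 3) - 4 ≡ 1. → (3, 1)
3G: (3, 1) + (7, 4). λ = (4 - 1)/(7 - 3) ≡ 3/4 mod 13. 4⁻¹ ≡ 10 (mod 13), so λ ≡ 4.
  x = λ² - 3 - 7 = 16 - 10 ≡ 6; y = λ·(3 - 6) - 1 ≡ 0. → (6, 0)
4G: (6, 0) + (7, 4). λ = (4 - 0)/(7 - 6) ≡ 4/1 mod 13. 1⁻¹ ≡ 1 (mod 13), so λ ≡ 4.
  x = λ² - 6 - 7 = 16 - 13 ≡ 3; y = λ·(6 - 3) - 0 ≡ 12. → (3, 12)
5G: (3, 12) + (7, 4). λ = (4 - 12)/(7 - 3) ≡ 5/4 mod 13. 4⁻¹ ≡ 10 (mod 13), so λ ≡ 11.
  x = λ² - 3 - 7 = 121 - 10 ≡ 7; y = λ·(3 - 7) - 12 ≡ 9. → (7, 9)
6G: (7, 9) + (7, 4): same x and y₁ ≡ -y₂, so the sum is O.
7G: O + (7, 4) = (7, 4) (identity).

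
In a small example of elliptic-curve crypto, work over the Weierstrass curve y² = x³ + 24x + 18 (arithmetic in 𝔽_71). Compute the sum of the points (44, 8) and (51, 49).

(19, 37)

(44, 8) + (51, 49). λ = (49 - 8)/(51 - 44) ≡ 41/7 mod 71. 7⁻¹ ≡ 61 (mod 71) since 7·61 = 427 ≡ 1, so λ ≡ 16.
  x = λ² - 44 - 51 = 256 - 95 ≡ 19; y = λ·(44 - 19) - 8 ≡ 37. → (19, 37)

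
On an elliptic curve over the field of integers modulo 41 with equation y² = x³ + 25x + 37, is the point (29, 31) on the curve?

yes

y² = 31² ≡ 18; x³ + 25x + 37 = 25151 ≡ 18 (mod 41). 18 = 18.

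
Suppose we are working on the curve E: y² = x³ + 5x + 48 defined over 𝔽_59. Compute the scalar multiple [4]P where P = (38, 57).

(51, 26)

Repeated addition: build up to 4P.
2P: tangent at (38, 57): λ = (3·38² + 5)/(2·57) ≡ 30/55. 55⁻¹ ≡ 44 (mod 59) since 55·44 = 2420 ≡ 1, so λ ≡ 30·44 ≡ 22.
  x = λ² - 38 - 38 = 484 - 76 ≡ 54; y = λ·(38 - 54) - 57 ≡ 4. → (54, 4)
3P: (54, 4) + (38, 57). λ = (57 - 4)/(38 - 54) ≡ 53/43 mod 59. 43⁻¹ ≡ 11 (mod 59), so λ ≡ 52.
  x = λ² - 54 - 38 = 2704 - 92 ≡ 16; y = λ·(54 - 16) - 4 ≡ 25. → (16, 25)
4P: (16, 25) + (38, 57). λ = (57 - 25)/(38 - 16) ≡ 32/22 mod 59. 22⁻¹ ≡ 51 (mod 59) since 22·51 = 1122 ≡ 1, so λ ≡ 39.
  x = λ² - 16 - 38 = 1521 - 54 ≡ 51; y = λ·(16 - 51) - 25 ≡ 26. → (51, 26)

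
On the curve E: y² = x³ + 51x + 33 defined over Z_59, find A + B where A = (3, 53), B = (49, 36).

(3, 53) + (49, 36). λ = (36 - 53)/(49 - 3) ≡ 42/46 mod 59. 46⁻¹ ≡ 9 (mod 59) since 46·9 = 414 ≡ 1, so λ ≡ 24.
  x = λ² - 3 - 49 = 576 - 52 ≡ 52; y = λ·(3 - 52) - 53 ≡ 10. → (52, 10)

(52, 10)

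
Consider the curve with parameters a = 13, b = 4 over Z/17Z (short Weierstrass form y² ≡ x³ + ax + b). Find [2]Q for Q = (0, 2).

tangent at (0, 2): λ = (3·0² + 13)/(2·2) ≡ 13/4. 4⁻¹ ≡ 13 (mod 17), so λ ≡ 13·13 ≡ 16.
  x = λ² - 0 - 0 = 256 - 0 ≡ 1; y = λ·(0 - 1) - 2 ≡ 16. → (1, 16)

(1, 16)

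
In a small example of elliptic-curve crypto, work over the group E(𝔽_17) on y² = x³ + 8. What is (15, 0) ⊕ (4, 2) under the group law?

(15, 0) + (4, 2). λ = (2 - 0)/(4 - 15) ≡ 2/6 mod 17. 6⁻¹ ≡ 3 (mod 17), so λ ≡ 6.
  x = λ² - 15 - 4 = 36 - 19 ≡ 0; y = λ·(15 - 0) - 0 ≡ 5. → (0, 5)

(0, 5)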